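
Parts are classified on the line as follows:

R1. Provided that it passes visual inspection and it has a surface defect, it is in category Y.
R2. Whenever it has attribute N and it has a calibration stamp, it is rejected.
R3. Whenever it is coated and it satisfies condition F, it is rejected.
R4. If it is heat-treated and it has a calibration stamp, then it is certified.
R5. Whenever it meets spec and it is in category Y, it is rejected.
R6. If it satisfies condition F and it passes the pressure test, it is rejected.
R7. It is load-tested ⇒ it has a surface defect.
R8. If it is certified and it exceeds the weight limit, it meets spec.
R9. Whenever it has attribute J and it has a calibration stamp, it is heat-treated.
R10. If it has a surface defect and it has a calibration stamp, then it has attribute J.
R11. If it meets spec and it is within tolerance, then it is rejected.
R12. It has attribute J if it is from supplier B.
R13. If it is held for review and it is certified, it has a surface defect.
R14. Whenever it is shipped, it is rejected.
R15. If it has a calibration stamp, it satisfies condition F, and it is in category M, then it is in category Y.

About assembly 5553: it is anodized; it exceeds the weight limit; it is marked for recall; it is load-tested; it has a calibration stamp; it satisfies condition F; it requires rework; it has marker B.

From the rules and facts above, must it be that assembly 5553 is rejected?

No

Forward chaining from the given facts derives: has a surface defect, has attribute J, is heat-treated, is certified, meets spec.
Rules concluding "it is rejected": R2 needs "it has attribute N"; R3 needs "it is coated"; R5 needs "it is in category Y"; R6 needs "it passes the pressure test"; R11 needs "it is within tolerance"; R14 needs "it is shipped" — none of these are established.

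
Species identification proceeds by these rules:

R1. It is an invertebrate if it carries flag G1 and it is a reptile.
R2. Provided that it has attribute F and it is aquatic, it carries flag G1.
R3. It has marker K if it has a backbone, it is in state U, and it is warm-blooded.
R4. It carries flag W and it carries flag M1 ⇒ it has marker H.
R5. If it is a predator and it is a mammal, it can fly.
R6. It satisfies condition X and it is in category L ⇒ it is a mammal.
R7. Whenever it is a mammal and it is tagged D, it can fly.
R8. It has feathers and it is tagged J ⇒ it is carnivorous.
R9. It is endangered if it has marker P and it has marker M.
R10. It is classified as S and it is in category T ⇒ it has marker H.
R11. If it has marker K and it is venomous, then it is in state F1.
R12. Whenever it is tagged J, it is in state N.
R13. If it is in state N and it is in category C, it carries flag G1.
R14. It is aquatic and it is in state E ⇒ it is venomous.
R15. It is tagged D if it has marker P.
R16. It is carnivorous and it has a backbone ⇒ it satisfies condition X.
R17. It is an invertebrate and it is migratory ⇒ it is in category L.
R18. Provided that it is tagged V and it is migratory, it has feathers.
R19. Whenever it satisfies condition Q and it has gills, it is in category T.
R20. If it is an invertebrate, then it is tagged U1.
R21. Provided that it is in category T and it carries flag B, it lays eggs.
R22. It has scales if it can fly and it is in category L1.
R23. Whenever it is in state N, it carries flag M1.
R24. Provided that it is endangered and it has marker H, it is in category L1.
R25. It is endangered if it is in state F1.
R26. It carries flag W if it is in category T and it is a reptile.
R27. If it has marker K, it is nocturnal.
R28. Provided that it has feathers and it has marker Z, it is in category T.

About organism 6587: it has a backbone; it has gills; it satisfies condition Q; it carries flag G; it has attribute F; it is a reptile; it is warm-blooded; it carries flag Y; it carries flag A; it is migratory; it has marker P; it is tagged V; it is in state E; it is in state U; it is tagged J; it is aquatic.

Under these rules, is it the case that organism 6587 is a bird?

Forward chaining from the given facts derives: carries flag G1, has marker K, is in state N, is venomous, is tagged D, has feathers, is in category T, carries flag M1, carries flag W, is nocturnal, is an invertebrate, has marker H, is carnivorous, is in state F1, satisfies condition X, is in category L, is tagged U1, is endangered, is a mammal, can fly, is in category L1, has scales.
No rule has "it is a bird" as its conclusion, and it is not among the given facts.

No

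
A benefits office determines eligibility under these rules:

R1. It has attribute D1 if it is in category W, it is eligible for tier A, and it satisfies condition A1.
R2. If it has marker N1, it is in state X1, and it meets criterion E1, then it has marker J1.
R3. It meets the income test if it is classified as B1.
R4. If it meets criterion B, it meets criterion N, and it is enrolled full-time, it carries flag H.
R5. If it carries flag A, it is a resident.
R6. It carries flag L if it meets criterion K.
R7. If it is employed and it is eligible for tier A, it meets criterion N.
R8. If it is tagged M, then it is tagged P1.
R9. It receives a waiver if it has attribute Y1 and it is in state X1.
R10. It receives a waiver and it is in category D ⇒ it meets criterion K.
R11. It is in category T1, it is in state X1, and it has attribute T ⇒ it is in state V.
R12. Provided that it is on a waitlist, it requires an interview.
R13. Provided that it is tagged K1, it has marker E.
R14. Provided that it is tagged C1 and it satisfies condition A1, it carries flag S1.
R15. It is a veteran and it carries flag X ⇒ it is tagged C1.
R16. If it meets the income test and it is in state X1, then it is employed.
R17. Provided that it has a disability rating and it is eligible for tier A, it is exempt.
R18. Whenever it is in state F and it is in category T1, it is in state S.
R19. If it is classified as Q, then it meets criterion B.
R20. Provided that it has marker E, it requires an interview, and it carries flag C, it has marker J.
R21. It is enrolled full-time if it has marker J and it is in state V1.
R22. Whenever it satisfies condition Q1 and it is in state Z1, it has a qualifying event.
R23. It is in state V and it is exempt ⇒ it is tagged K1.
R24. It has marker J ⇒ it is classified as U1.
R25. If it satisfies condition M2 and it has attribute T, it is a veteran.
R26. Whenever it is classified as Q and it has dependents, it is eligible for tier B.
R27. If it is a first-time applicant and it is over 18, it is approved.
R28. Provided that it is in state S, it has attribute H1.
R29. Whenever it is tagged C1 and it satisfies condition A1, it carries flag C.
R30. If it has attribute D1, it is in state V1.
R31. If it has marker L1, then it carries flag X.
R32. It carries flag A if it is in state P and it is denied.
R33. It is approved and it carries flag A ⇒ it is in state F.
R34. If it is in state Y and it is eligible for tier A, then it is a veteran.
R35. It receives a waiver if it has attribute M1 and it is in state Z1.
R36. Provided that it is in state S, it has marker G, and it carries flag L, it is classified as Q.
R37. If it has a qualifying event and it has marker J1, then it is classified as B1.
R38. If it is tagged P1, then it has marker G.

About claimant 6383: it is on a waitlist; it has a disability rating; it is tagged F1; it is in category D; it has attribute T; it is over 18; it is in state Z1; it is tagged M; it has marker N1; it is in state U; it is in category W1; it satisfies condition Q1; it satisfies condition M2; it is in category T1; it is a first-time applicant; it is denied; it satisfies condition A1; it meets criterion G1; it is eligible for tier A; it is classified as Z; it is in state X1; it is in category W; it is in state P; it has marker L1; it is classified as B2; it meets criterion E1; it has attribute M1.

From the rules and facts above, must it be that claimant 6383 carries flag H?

Yes

By R1 (it is in category W, it is eligible for tier A, it satisfies condition A1): it has attribute D1.
By R2 (it has marker N1, it is in state X1, it meets criterion E1): it has marker J1.
By R8 (it is tagged M): it is tagged P1.
By R11 (it is in category T1, it is in state X1, it has attribute T): it is in state V.
By R12 (it is on a waitlist): it requires an interview.
By R17 (it has a disability rating, it is eligible for tier A): it is exempt.
By R22 (it satisfies condition Q1, it is in state Z1): it has a qualifying event.
By R23 (it is in state V, it is exempt): it is tagged K1.
By R25 (it satisfies condition M2, it has attribute T): it is a veteran.
By R27 (it is a first-time applicant, it is over 18): it is approved.
By R30 (it has attribute D1): it is in state V1.
By R31 (it has marker L1): it carries flag X.
By R32 (it is in state P, it is denied): it carries flag A.
By R33 (it is approved, it carries flag A): it is in state F.
By R35 (it has attribute M1, it is in state Z1): it receives a waiver.
By R37 (it has a qualifying event, it has marker J1): it is classified as B1.
By R38 (it is tagged P1): it has marker G.
By R3 (it is classified as B1): it meets the income test.
By R10 (it receives a waiver, it is in category D): it meets criterion K.
By R13 (it is tagged K1): it has marker E.
By R15 (it is a veteran, it carries flag X): it is tagged C1.
By R16 (it meets the income test, it is in state X1): it is employed.
By R18 (it is in state F, it is in category T1): it is in state S.
By R29 (it is tagged C1, it satisfies condition A1): it carries flag C.
By R6 (it meets criterion K): it carries flag L.
By R7 (it is employed, it is eligible for tier A): it meets criterion N.
By R20 (it has marker E, it requires an interview, it carries flag C): it has marker J.
By R21 (it has marker J, it is in state V1): it is enrolled full-time.
By R36 (it is in state S, it has marker G, it carries flag L): it is classified as Q.
By R19 (it is classified as Q): it meets criterion B.
By R4 (it meets criterion B, it meets criterion N, it is enrolled full-time): it carries flag H.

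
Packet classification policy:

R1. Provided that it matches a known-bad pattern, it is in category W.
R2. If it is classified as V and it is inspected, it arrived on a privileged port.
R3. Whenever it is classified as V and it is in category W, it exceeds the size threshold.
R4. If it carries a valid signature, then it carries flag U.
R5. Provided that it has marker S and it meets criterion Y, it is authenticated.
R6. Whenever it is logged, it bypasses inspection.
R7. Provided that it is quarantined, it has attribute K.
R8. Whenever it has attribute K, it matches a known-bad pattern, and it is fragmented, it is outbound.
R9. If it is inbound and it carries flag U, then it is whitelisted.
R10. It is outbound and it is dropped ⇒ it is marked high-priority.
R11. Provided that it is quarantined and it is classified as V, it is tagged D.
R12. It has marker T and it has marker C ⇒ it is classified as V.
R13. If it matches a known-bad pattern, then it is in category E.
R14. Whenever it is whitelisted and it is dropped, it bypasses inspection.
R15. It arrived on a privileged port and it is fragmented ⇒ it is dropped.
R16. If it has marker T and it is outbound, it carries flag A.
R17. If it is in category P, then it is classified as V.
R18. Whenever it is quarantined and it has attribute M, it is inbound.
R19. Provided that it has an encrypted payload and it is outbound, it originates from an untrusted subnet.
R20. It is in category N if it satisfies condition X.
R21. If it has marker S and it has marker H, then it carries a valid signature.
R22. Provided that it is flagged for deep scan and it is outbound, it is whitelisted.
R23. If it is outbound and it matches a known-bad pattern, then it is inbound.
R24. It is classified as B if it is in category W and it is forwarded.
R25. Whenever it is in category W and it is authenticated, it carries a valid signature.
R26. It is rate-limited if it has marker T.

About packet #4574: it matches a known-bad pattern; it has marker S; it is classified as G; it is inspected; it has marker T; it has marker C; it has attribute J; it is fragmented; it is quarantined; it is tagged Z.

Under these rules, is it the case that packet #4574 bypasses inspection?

No

Forward chaining from the given facts derives: is in category W, has attribute K, is outbound, is classified as V, is in category E, carries flag A, is inbound, is rate-limited, arrived on a privileged port, exceeds the size threshold, is tagged D, is dropped, is marked high-priority.
Rules concluding "it bypasses inspection": R6 needs "it is logged"; R14 needs "it is whitelisted" — none of these are established.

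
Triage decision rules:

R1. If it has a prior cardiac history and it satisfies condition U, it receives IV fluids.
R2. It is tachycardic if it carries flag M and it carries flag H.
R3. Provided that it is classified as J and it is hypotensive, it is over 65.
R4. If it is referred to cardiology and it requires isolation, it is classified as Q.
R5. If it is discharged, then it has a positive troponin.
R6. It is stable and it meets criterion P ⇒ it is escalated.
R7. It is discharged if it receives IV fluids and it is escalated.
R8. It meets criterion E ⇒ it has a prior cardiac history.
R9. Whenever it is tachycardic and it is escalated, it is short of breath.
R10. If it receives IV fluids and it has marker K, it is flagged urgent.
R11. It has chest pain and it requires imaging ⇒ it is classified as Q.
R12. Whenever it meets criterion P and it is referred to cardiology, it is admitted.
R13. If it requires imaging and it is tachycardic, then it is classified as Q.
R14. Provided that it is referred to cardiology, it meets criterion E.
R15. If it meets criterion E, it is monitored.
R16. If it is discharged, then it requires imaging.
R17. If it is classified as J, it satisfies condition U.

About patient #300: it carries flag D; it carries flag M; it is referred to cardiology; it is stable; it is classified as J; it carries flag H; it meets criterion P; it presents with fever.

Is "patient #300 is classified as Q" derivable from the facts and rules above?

Yes

By R2 (it carries flag M, it carries flag H): it is tachycardic.
By R6 (it is stable, it meets criterion P): it is escalated.
By R14 (it is referred to cardiology): it meets criterion E.
By R17 (it is classified as J): it satisfies condition U.
By R8 (it meets criterion E): it has a prior cardiac history.
By R1 (it has a prior cardiac history, it satisfies condition U): it receives IV fluids.
By R7 (it receives IV fluids, it is escalated): it is discharged.
By R16 (it is discharged): it requires imaging.
By R13 (it requires imaging, it is tachycardic): it is classified as Q.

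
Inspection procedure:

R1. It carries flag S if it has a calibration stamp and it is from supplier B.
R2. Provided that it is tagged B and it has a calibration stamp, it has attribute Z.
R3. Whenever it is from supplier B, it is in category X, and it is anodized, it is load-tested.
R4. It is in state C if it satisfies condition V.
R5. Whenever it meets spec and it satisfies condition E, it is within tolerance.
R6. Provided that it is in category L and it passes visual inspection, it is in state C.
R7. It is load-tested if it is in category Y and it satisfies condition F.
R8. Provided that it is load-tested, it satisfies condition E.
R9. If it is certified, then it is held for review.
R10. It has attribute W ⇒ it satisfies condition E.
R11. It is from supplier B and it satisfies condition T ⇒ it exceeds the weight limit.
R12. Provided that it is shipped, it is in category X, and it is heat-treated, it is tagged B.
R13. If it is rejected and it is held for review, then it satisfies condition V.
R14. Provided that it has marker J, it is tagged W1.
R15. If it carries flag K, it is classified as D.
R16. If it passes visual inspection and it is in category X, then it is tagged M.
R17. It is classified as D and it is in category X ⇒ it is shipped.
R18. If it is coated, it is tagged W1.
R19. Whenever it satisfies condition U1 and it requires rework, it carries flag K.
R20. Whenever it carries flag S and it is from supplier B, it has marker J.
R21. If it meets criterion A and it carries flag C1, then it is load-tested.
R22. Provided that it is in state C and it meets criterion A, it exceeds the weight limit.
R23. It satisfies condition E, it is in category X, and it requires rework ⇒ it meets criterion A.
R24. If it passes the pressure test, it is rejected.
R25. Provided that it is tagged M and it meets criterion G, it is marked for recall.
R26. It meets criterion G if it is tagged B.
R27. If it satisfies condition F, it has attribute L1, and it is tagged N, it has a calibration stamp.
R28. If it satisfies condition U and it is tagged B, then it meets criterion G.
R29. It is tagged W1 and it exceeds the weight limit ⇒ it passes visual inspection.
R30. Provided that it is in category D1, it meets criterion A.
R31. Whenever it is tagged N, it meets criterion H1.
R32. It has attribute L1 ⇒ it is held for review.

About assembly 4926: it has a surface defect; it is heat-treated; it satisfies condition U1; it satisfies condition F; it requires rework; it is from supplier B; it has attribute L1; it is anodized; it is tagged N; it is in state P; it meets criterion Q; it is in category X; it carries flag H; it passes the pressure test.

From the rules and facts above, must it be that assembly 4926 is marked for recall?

Yes

By R3 (it is from supplier B, it is in category X, it is anodized): it is load-tested.
By R8 (it is load-tested): it satisfies condition E.
By R19 (it satisfies condition U1, it requires rework): it carries flag K.
By R23 (it satisfies condition E, it is in category X, it requires rework): it meets criterion A.
By R24 (it passes the pressure test): it is rejected.
By R27 (it satisfies condition F, it has attribute L1, it is tagged N): it has a calibration stamp.
By R32 (it has attribute L1): it is held for review.
By R1 (it has a calibration stamp, it is from supplier B): it carries flag S.
By R13 (it is rejected, it is held for review): it satisfies condition V.
By R15 (it carries flag K): it is classified as D.
By R17 (it is classified as D, it is in category X): it is shipped.
By R20 (it carries flag S, it is from supplier B): it has marker J.
By R4 (it satisfies condition V): it is in state C.
By R12 (it is shipped, it is in category X, it is heat-treated): it is tagged B.
By R14 (it has marker J): it is tagged W1.
By R22 (it is in state C, it meets criterion A): it exceeds the weight limit.
By R26 (it is tagged B): it meets criterion G.
By R29 (it is tagged W1, it exceeds the weight limit): it passes visual inspection.
By R16 (it passes visual inspection, it is in category X): it is tagged M.
By R25 (it is tagged M, it meets criterion G): it is marked for recall.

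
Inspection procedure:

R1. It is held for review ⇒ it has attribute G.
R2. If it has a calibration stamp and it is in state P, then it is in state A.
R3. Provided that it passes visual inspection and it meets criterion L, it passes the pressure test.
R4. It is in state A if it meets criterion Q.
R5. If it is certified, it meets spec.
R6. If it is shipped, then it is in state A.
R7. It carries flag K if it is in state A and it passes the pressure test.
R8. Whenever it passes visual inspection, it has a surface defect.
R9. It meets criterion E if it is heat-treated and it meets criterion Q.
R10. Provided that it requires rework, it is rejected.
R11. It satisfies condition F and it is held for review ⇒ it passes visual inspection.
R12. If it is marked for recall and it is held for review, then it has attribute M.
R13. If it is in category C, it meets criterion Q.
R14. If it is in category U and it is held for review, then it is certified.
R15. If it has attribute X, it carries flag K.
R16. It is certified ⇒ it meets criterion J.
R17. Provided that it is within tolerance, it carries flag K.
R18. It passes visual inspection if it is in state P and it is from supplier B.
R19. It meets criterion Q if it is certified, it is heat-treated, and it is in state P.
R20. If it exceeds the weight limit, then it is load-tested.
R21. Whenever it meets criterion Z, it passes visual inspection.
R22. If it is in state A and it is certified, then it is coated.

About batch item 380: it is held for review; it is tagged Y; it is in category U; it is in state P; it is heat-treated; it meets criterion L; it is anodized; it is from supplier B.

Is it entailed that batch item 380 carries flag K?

Yes

By R14 (it is in category U, it is held for review): it is certified.
By R18 (it is in state P, it is from supplier B): it passes visual inspection.
By R19 (it is certified, it is heat-treated, it is in state P): it meets criterion Q.
By R3 (it passes visual inspection, it meets criterion L): it passes the pressure test.
By R4 (it meets criterion Q): it is in state A.
By R7 (it is in state A, it passes the pressure test): it carries flag K.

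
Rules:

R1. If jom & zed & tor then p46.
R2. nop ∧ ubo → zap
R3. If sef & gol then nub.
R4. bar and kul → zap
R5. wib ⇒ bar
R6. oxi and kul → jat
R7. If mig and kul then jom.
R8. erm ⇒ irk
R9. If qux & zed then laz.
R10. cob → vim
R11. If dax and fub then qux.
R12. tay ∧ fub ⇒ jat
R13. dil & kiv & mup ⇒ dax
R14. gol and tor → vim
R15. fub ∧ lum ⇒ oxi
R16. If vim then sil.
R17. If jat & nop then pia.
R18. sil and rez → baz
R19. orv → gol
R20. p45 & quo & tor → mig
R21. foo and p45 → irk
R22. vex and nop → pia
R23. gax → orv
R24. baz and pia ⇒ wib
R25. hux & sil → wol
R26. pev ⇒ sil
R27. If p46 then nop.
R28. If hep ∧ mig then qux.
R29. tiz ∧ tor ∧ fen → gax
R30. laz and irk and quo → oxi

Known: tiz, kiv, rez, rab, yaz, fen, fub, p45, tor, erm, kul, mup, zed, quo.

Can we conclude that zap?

Forward chaining from the given facts derives: irk, mig, gax, jom, orv, p46, gol, nop, vim, sil, baz.
Rules concluding zap: R2 needs ubo; R4 needs bar — none of these are established.

No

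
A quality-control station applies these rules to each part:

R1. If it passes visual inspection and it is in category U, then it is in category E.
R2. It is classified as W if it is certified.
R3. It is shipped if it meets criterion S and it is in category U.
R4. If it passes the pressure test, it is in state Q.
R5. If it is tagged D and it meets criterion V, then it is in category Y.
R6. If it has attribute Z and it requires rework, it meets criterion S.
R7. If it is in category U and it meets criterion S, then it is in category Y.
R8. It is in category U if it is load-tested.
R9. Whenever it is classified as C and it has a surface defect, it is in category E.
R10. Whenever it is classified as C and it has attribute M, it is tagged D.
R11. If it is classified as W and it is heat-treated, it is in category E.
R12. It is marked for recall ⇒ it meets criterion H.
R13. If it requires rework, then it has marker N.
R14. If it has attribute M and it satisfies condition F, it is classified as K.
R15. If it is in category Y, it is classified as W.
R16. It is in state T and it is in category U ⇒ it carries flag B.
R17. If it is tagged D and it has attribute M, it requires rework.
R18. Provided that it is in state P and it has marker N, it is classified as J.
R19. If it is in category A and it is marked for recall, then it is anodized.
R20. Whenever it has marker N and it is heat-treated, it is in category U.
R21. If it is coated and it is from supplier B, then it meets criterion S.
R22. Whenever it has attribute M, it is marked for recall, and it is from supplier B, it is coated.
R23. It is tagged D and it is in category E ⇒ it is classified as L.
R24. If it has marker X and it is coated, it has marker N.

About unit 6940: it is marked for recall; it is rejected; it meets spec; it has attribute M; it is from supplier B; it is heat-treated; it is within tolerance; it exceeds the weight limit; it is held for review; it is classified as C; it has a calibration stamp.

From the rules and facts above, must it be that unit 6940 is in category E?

Yes

By R10 (it is classified as C, it has attribute M): it is tagged D.
By R17 (it is tagged D, it has attribute M): it requires rework.
By R22 (it has attribute M, it is marked for recall, it is from supplier B): it is coated.
By R13 (it requires rework): it has marker N.
By R20 (it has marker N, it is heat-treated): it is in category U.
By R21 (it is coated, it is from supplier B): it meets criterion S.
By R7 (it is in category U, it meets criterion S): it is in category Y.
By R15 (it is in category Y): it is classified as W.
By R11 (it is classified as W, it is heat-treated): it is in category E.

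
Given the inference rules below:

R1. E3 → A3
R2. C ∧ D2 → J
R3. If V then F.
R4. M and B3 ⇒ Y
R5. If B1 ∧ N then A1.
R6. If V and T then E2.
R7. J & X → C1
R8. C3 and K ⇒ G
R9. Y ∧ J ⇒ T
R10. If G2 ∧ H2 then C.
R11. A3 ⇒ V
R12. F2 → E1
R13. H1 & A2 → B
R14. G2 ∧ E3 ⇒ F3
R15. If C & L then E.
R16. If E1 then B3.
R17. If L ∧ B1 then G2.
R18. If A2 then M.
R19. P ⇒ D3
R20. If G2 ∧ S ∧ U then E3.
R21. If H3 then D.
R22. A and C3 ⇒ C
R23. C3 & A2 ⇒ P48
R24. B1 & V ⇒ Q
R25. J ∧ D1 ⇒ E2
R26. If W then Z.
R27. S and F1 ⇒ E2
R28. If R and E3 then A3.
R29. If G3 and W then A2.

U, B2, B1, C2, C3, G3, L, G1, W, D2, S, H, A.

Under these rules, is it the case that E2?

Forward chaining from the given facts derives: G2, E3, C, Z, A2, A3, J, V, F3, E, M, P48, Q, F.
Rules concluding E2: R6 needs T; R25 needs D1; R27 needs F1 — none of these are established.

No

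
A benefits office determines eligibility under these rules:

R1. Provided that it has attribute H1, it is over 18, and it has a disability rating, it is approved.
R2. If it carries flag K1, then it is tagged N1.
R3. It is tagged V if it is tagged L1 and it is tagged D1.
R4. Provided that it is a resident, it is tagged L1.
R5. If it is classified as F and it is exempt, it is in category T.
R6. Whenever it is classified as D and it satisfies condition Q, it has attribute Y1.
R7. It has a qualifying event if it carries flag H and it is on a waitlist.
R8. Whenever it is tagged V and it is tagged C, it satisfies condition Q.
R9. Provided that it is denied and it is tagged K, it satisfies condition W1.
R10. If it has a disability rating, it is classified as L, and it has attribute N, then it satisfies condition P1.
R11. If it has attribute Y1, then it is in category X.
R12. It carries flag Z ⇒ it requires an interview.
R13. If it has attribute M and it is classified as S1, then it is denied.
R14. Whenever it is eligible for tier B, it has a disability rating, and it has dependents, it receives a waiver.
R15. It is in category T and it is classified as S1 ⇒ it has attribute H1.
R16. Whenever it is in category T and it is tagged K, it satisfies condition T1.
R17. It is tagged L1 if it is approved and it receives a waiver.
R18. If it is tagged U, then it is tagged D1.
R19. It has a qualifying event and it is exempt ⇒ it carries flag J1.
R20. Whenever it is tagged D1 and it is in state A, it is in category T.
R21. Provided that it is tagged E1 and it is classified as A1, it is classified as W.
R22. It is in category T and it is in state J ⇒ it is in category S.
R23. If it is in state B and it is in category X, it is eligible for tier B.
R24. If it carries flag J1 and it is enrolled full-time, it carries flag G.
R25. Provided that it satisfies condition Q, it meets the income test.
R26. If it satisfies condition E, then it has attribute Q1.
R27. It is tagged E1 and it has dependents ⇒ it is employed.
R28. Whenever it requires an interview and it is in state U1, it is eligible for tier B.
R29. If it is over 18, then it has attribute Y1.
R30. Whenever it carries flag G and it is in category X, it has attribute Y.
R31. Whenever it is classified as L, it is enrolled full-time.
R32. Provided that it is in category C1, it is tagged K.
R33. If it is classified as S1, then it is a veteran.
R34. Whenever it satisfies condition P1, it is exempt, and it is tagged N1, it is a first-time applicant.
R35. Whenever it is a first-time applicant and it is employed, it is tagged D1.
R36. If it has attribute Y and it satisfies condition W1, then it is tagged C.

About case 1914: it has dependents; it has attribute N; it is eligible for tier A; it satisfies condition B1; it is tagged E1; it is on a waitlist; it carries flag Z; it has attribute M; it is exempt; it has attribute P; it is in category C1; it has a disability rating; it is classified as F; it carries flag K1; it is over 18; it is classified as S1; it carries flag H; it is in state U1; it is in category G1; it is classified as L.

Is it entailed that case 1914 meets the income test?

Yes

By R2 (it carries flag K1): it is tagged N1.
By R5 (it is classified as F, it is exempt): it is in category T.
By R7 (it carries flag H, it is on a waitlist): it has a qualifying event.
By R10 (it has a disability rating, it is classified as L, it has attribute N): it satisfies condition P1.
By R12 (it carries flag Z): it requires an interview.
By R13 (it has attribute M, it is classified as S1): it is denied.
By R15 (it is in category T, it is classified as S1): it has attribute H1.
By R19 (it has a qualifying event, it is exempt): it carries flag J1.
By R27 (it is tagged E1, it has dependents): it is employed.
By R28 (it requires an interview, it is in state U1): it is eligible for tier B.
By R29 (it is over 18): it has attribute Y1.
By R31 (it is classified as L): it is enrolled full-time.
By R32 (it is in category C1): it is tagged K.
By R34 (it satisfies condition P1, it is exempt, it is tagged N1): it is a first-time applicant.
By R35 (it is a first-time applicant, it is employed): it is tagged D1.
By R1 (it has attribute H1, it is over 18, it has a disability rating): it is approved.
By R9 (it is denied, it is tagged K): it satisfies condition W1.
By R11 (it has attribute Y1): it is in category X.
By R14 (it is eligible for tier B, it has a disability rating, it has dependents): it receives a waiver.
By R17 (it is approved, it receives a waiver): it is tagged L1.
By R24 (it carries flag J1, it is enrolled full-time): it carries flag G.
By R30 (it carries flag G, it is in category X): it has attribute Y.
By R36 (it has attribute Y, it satisfies condition W1): it is tagged C.
By R3 (it is tagged L1, it is tagged D1): it is tagged V.
By R8 (it is tagged V, it is tagged C): it satisfies condition Q.
By R25 (it satisfies condition Q): it meets the income test.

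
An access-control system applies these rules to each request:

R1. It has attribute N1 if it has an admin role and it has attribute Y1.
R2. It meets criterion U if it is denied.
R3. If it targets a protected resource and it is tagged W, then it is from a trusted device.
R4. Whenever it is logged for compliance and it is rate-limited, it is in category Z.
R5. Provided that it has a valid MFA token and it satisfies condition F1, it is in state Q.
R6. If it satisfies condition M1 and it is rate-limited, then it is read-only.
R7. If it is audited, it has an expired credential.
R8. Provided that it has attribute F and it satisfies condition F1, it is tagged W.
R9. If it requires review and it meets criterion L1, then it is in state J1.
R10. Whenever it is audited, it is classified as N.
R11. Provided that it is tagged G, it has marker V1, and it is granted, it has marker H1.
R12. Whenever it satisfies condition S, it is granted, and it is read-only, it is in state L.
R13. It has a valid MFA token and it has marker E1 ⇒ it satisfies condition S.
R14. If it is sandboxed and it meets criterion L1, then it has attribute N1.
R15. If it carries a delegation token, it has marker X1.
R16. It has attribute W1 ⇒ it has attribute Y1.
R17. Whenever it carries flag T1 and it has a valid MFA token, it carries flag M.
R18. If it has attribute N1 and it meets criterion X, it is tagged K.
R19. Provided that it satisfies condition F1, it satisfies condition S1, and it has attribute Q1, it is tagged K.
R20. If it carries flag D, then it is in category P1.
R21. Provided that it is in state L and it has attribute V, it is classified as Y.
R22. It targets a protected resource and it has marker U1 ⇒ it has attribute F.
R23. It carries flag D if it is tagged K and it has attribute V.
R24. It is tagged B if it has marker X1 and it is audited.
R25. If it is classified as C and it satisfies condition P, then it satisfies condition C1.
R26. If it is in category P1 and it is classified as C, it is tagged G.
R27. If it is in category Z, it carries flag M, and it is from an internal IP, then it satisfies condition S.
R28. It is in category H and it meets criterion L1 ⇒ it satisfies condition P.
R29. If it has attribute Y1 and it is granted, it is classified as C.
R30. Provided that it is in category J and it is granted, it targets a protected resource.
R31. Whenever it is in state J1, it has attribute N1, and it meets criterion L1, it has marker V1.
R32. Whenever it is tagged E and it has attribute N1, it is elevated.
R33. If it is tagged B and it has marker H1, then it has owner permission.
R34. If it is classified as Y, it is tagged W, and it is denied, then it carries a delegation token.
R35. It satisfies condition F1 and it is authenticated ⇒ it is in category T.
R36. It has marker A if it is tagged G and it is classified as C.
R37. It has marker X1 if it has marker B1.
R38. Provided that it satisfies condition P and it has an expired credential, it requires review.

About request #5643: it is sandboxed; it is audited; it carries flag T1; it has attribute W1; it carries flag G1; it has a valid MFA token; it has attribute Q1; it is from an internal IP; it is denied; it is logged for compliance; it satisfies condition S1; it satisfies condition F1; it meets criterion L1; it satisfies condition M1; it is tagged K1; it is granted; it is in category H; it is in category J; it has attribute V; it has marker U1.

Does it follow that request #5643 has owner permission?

Forward chaining from the given facts derives: meets criterion U, is in state Q, has an expired credential, is classified as N, has attribute N1, has attribute Y1, carries flag M, is tagged K, carries flag D, satisfies condition P, is classified as C, targets a protected resource, requires review, is in state J1, is in category P1, has attribute F, satisfies condition C1, is tagged G, has marker V1, has marker A, is tagged W, has marker H1, is from a trusted device.
The only rule concluding "it has owner permission" is R33, which needs "it is tagged B"; that is never established.

No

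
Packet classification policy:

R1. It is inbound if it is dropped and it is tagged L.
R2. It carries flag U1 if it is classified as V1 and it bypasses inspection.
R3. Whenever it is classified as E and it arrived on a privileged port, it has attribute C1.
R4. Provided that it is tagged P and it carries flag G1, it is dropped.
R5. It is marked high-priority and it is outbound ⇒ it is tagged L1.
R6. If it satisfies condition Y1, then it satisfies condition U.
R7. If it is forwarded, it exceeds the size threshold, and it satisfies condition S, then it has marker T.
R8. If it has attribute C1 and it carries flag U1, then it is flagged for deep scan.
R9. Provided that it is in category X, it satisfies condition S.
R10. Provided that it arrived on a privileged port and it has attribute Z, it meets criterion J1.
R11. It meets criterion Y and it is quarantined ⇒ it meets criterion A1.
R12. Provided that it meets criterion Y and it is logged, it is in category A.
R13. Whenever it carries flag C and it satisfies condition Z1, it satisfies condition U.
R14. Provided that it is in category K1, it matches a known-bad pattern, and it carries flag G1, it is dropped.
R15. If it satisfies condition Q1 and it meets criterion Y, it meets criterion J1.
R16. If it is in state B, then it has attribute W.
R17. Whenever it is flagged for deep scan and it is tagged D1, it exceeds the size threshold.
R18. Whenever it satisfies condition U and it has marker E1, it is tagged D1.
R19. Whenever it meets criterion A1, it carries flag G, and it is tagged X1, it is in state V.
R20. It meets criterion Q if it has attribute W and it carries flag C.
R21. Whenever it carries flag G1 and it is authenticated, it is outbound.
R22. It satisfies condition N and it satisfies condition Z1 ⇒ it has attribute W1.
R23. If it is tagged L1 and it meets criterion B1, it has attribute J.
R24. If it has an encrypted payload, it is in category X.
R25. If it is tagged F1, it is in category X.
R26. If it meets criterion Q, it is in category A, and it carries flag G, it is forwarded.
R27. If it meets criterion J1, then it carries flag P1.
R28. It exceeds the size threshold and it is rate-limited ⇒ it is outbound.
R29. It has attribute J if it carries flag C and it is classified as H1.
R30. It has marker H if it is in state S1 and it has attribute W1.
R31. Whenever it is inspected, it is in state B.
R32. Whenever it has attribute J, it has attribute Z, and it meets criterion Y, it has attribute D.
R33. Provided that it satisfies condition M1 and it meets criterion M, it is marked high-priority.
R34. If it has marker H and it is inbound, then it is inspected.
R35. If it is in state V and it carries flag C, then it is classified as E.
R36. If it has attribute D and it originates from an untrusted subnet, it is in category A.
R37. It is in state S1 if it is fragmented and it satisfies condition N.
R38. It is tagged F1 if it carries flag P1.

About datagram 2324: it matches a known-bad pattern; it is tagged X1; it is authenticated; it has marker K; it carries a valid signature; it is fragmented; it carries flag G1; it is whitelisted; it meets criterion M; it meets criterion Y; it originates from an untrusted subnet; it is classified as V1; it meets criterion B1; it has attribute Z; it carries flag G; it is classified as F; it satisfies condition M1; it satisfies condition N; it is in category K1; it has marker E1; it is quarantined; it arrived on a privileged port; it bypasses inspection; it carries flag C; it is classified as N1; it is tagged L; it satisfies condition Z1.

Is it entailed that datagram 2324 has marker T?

Yes

By R2 (it is classified as V1, it bypasses inspection): it carries flag U1.
By R10 (it arrived on a privileged port, it has attribute Z): it meets criterion J1.
By R11 (it meets criterion Y, it is quarantined): it meets criterion A1.
By R13 (it carries flag C, it satisfies condition Z1): it satisfies condition U.
By R14 (it is in category K1, it matches a known-bad pattern, it carries flag G1): it is dropped.
By R18 (it satisfies condition U, it has marker E1): it is tagged D1.
By R19 (it meets criterion A1, it carries flag G, it is tagged X1): it is in state V.
By R21 (it carries flag G1, it is authenticated): it is outbound.
By R22 (it satisfies condition N, it satisfies condition Z1): it has attribute W1.
By R27 (it meets criterion J1): it carries flag P1.
By R33 (it satisfies condition M1, it meets criterion M): it is marked high-priority.
By R35 (it is in state V, it carries flag C): it is classified as E.
By R37 (it is fragmented, it satisfies condition N): it is in state S1.
By R38 (it carries flag P1): it is tagged F1.
By R1 (it is dropped, it is tagged L): it is inbound.
By R3 (it is classified as E, it arrived on a privileged port): it has attribute C1.
By R5 (it is marked high-priority, it is outbound): it is tagged L1.
By R8 (it has attribute C1, it carries flag U1): it is flagged for deep scan.
By R17 (it is flagged for deep scan, it is tagged D1): it exceeds the size threshold.
By R23 (it is tagged L1, it meets criterion B1): it has attribute J.
By R25 (it is tagged F1): it is in category X.
By R30 (it is in state S1, it has attribute W1): it has marker H.
By R32 (it has attribute J, it has attribute Z, it meets criterion Y): it has attribute D.
By R34 (it has marker H, it is inbound): it is inspected.
By R36 (it has attribute D, it originates from an untrusted subnet): it is in category A.
By R9 (it is in category X): it satisfies condition S.
By R31 (it is inspected): it is in state B.
By R16 (it is in state B): it has attribute W.
By R20 (it has attribute W, it carries flag C): it meets criterion Q.
By R26 (it meets criterion Q, it is in category A, it carries flag G): it is forwarded.
By R7 (it is forwarded, it exceeds the size threshold, it satisfies condition S): it has marker T.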